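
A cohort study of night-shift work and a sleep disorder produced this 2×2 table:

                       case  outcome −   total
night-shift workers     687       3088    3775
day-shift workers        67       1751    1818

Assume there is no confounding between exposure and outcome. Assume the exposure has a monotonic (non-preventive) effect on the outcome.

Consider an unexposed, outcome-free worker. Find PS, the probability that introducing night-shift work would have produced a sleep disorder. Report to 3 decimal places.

PS ≈ 0.151

p₁ = P(outcome | exposed) = 687/3775 = 0.18199
p₀ = P(outcome | unexposed) = 67/1818 = 0.036854
Under exogeneity and monotonicity, PS = (p₁ − p₀) / (1 − p₀).
PS = (0.18199 − 0.036854) / (1 − 0.036854) = 0.14513 / 0.96315 ≈ 0.1507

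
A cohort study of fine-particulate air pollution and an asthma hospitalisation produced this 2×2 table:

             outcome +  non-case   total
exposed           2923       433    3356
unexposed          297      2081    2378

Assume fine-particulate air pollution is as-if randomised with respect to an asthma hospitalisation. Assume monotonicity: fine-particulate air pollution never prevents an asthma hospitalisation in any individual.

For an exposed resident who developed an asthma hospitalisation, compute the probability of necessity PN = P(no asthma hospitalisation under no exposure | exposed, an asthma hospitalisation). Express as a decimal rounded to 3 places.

PN ≈ 0.857

p₁ = P(outcome | exposed) = 2923/3356 = 0.87098
p₀ = P(outcome | unexposed) = 297/2378 = 0.12489
Under exogeneity and monotonicity, PN = (p₁ − p₀)/p₁.
PN = (0.87098 − 0.12489) / 0.87098 ≈ 0.8566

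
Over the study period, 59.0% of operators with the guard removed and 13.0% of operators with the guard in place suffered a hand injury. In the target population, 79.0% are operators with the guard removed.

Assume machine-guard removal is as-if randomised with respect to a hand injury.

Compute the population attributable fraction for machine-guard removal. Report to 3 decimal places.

p₁ = 0.59, p₀ = 0.13.
Overall risk P(Y=1) = π·p₁ + (1−π)·p₀ = 0.79×0.59 + 0.21×0.13 = 0.4934.
Under exogeneity, PAF = [P(Y=1) − p₀] / P(Y=1).
PAF = (0.4934 − 0.13) / 0.4934 ≈ 0.7365

PAF ≈ 0.737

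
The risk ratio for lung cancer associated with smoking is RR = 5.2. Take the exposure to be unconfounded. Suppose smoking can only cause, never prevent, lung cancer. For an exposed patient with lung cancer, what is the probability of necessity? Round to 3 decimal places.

Under exogeneity and monotonicity, PN = (RR − 1) / RR = 1 − 1/RR.
PN = (5.2 − 1) / 5.2 = 4.2 / 5.2 ≈ 0.8077

PN ≈ 0.808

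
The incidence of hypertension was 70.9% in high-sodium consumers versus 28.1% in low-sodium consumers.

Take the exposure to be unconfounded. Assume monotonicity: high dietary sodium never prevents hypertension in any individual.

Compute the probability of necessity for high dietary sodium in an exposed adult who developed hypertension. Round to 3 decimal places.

p₁ = 0.709, p₀ = 0.281.
Under exogeneity and monotonicity, PN = (p₁ − p₀) / p₁.
PN = (0.709 − 0.281) / 0.709 = 0.428 / 0.709 ≈ 0.6037

PN ≈ 0.604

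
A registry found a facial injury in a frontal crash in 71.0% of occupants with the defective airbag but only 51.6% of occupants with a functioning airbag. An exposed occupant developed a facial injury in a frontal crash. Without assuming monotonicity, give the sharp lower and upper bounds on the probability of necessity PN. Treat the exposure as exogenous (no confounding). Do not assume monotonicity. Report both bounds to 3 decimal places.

p₁ = 0.71, p₀ = 0.516.
Under exogeneity alone the bounds on PN are max{0,(p₁−p₀)/p₁} ≤ PN ≤ min{1,(1−p₀)/p₁}.
  lower = (p₁ − p₀)/p₁ = 0.194 / 0.71 ≈ 0.2732
  upper = min{1, (1 − p₀)/p₁} = 0.484 / 0.71 ≈ 0.6817

0.273 ≤ PN ≤ 0.682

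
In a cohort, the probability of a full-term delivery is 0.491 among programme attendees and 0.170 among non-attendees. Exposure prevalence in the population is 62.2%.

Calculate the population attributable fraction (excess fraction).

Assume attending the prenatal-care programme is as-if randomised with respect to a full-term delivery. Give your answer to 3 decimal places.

Let p₁ = 0.491, p₀ = 0.17.
Overall risk P(Y=1) = π·p₁ + (1−π)·p₀ = 0.622×0.491 + 0.378×0.17 = 0.36966.
Under exogeneity, PAF = [P(Y=1) − p₀] / P(Y=1).
PAF = (0.36966 − 0.17) / 0.36966 ≈ 0.5401

PAF ≈ 0.540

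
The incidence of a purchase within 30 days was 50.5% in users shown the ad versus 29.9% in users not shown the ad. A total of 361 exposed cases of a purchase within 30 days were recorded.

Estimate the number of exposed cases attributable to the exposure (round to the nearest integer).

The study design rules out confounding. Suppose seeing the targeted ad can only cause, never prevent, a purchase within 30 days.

p₁ = 0.505, p₀ = 0.299.
PN = (p₁ − p₀)/p₁ = (0.505 − 0.299) / 0.505 ≈ 0.40792.
Attributable cases ≈ PN × (exposed cases) = 0.40792 × 361 ≈ 147.26.

about 147 cases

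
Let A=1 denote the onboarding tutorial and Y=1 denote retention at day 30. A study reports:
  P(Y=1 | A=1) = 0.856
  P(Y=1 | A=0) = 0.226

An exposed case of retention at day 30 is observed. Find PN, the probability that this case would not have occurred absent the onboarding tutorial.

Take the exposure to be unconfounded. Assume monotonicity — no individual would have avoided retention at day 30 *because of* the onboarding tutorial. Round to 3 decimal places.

Let p₁ = 0.856, p₀ = 0.226.
Under exogeneity and monotonicity, PN = (p₁ − p₀) / p₁.
PN = (0.856 − 0.226) / 0.856 = 0.63 / 0.856 ≈ 0.7360

PN ≈ 0.736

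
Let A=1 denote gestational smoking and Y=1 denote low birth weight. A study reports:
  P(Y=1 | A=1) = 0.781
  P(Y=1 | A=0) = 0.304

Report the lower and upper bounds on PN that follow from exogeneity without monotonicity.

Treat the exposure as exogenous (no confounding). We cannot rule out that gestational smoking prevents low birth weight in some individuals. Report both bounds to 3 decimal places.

0.611 ≤ PN ≤ 0.891

Let p₁ = 0.781, p₀ = 0.304.
Under exogeneity alone the bounds on PN are max{0,(p₁−p₀)/p₁} ≤ PN ≤ min{1,(1−p₀)/p₁}.
  lower = (p₁ − p₀)/p₁ = 0.477 / 0.781 ≈ 0.6108
  upper = min{1, (1 − p₀)/p₁} = 0.696 / 0.781 ≈ 0.8912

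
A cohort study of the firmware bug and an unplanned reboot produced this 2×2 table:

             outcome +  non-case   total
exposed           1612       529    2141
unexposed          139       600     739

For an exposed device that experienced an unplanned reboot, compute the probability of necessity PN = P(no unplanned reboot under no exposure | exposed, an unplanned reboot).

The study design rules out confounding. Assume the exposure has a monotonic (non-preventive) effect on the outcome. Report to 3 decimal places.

p₁ = P(outcome | exposed) = 1612/2141 = 0.75292
p₀ = P(outcome | unexposed) = 139/739 = 0.18809
Under exogeneity and monotonicity, PN = (p₁ − p₀)/p₁.
PN = (0.75292 − 0.18809) / 0.75292 ≈ 0.7502

PN ≈ 0.750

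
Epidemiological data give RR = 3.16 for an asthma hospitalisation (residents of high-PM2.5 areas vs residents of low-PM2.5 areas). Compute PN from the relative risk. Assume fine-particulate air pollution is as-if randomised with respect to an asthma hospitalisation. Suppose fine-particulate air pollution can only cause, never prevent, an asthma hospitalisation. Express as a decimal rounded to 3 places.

PN ≈ 0.684

Under exogeneity and monotonicity, PN = (RR − 1) / RR = 1 − 1/RR.
PN = (3.16 − 1) / 3.16 = 2.16 / 3.16 ≈ 0.6835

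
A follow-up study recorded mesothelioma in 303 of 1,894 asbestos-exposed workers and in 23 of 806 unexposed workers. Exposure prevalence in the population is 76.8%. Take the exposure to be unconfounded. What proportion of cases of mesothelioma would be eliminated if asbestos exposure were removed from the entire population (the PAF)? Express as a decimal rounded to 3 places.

PAF ≈ 0.780

p₁ = P(outcome | exposed) = 303/1894 = 0.15998
p₀ = P(outcome | unexposed) = 23/806 = 0.028536
Overall risk P(Y=1) = π·p₁ + (1−π)·p₀ = 0.768×0.15998 + 0.232×0.028536 = 0.12948.
Under exogeneity, PAF = [P(Y=1) − p₀] / P(Y=1).
PAF = (0.12948 − 0.028536) / 0.12948 ≈ 0.7796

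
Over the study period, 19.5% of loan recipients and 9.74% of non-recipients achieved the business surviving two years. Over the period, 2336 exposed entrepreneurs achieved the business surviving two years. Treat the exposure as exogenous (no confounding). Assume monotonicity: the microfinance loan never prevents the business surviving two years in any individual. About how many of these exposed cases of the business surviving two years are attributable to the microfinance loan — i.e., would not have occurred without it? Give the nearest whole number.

about 1169 cases

p₁ = 0.195, p₀ = 0.0974.
PN = (p₁ − p₀)/p₁ = (0.195 − 0.0974) / 0.195 ≈ 0.50051.
Attributable cases ≈ PN × (exposed cases) = 0.50051 × 2336 ≈ 1169.20.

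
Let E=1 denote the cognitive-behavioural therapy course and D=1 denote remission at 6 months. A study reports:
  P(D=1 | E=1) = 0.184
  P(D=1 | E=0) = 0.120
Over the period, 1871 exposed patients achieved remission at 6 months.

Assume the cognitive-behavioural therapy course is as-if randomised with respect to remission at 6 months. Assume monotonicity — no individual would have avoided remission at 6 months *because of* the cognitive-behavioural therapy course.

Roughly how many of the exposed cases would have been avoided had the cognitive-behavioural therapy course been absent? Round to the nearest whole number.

Let p₁ = 0.184, p₀ = 0.12.
PN = (p₁ − p₀)/p₁ = (0.184 − 0.12) / 0.184 ≈ 0.34783.
Attributable cases ≈ PN × (exposed cases) = 0.34783 × 1871 ≈ 650.78.

about 651 cases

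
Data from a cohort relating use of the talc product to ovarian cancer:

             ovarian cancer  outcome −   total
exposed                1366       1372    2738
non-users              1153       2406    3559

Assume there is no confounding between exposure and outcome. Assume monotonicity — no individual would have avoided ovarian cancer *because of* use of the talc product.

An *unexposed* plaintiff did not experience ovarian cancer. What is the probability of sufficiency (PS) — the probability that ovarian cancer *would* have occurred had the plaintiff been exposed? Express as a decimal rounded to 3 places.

PS ≈ 0.259

p₁ = P(outcome | exposed) = 1366/2738 = 0.4989
p₀ = P(outcome | unexposed) = 1153/3559 = 0.32397
Under exogeneity and monotonicity, PS = (p₁ − p₀) / (1 − p₀).
PS = (0.4989 − 0.32397) / (1 − 0.32397) = 0.17494 / 0.67603 ≈ 0.2588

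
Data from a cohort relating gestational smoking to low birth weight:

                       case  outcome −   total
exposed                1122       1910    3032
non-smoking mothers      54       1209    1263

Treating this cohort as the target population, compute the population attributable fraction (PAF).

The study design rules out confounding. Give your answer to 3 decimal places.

PAF ≈ 0.844

p₁ = P(outcome | exposed) = 1122/3032 = 0.37005
p₀ = P(outcome | unexposed) = 54/1263 = 0.042755
Exposure prevalence π = 3032/4295 = 0.70594; overall risk P(Y=1) = 0.27381.
Under exogeneity, PAF = [P(Y=1) − p₀]/P(Y=1).
PAF = (0.27381 − 0.042755) / 0.27381 ≈ 0.8438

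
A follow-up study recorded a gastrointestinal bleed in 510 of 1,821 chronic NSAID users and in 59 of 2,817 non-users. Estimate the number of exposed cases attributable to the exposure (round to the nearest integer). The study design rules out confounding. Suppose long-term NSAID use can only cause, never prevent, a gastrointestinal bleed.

p₁ = P(outcome | exposed) = 510/1821 = 0.28007
p₀ = P(outcome | unexposed) = 59/2817 = 0.020944
PN = (p₁ − p₀)/p₁ = (0.28007 − 0.020944) / 0.28007 ≈ 0.92522.
Attributable cases ≈ PN × (exposed cases) = 0.92522 × 510 ≈ 471.86.

about 472 cases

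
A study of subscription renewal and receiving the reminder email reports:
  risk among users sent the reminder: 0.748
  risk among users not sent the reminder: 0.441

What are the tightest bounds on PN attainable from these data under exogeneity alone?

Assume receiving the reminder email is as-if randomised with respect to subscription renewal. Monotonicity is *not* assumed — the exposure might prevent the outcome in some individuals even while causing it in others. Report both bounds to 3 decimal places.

Let p₁ = 0.748, p₀ = 0.441.
Under exogeneity alone the bounds on PN are max{0,(p₁−p₀)/p₁} ≤ PN ≤ min{1,(1−p₀)/p₁}.
  lower = (p₁ − p₀)/p₁ = 0.307 / 0.748 ≈ 0.4104
  upper = min{1, (1 − p₀)/p₁} = 0.559 / 0.748 ≈ 0.7473

0.410 ≤ PN ≤ 0.747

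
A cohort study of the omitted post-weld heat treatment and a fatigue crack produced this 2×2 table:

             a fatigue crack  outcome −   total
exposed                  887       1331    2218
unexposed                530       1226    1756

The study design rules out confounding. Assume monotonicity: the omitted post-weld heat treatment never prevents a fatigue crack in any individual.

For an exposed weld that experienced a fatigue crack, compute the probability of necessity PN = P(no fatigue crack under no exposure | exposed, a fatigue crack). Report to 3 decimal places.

p₁ = P(outcome | exposed) = 887/2218 = 0.39991
p₀ = P(outcome | unexposed) = 530/1756 = 0.30182
Under exogeneity and monotonicity, PN = (p₁ − p₀)/p₁.
PN = (0.39991 − 0.30182) / 0.39991 ≈ 0.2453

PN ≈ 0.245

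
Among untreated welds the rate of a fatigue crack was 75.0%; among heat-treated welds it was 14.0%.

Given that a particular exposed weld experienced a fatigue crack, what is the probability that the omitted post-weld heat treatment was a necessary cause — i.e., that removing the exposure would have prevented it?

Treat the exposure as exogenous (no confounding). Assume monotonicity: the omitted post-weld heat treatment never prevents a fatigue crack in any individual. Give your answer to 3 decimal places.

PN ≈ 0.813

p₁ = 0.75, p₀ = 0.14.
Under exogeneity and monotonicity, PN = (p₁ − p₀) / p₁.
PN = (0.75 − 0.14) / 0.75 = 0.61 / 0.75 ≈ 0.8133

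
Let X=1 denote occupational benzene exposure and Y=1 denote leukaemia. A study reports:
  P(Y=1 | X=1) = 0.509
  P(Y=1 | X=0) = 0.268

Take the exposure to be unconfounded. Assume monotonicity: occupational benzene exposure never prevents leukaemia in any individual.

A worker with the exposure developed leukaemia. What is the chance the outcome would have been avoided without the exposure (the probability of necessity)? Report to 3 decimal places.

Let p₁ = 0.509, p₀ = 0.268.
Under exogeneity and monotonicity, PN = (p₁ − p₀) / p₁.
PN = (0.509 − 0.268) / 0.509 = 0.241 / 0.509 ≈ 0.4735

PN ≈ 0.473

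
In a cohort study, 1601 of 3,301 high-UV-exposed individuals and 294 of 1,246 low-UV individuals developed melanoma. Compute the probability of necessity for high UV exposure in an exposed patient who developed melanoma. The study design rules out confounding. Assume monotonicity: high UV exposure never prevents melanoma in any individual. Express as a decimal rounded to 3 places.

p₁ = P(outcome | exposed) = 1601/3301 = 0.485
p₀ = P(outcome | unexposed) = 294/1246 = 0.23596
Under exogeneity and monotonicity, PN = (p₁ − p₀) / p₁.
PN = (0.485 − 0.23596) / 0.485 = 0.24905 / 0.485 ≈ 0.5135

PN ≈ 0.513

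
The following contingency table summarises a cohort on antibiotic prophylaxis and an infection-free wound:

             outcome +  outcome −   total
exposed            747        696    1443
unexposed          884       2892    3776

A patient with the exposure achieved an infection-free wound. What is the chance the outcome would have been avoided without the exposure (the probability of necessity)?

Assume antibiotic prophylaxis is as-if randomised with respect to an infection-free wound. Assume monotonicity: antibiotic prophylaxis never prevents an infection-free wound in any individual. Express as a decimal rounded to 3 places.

PN ≈ 0.548

p₁ = P(outcome | exposed) = 747/1443 = 0.51767
p₀ = P(outcome | unexposed) = 884/3776 = 0.23411
Under exogeneity and monotonicity, PN = (p₁ − p₀) / p₁.
PN = (0.51767 − 0.23411) / 0.51767 = 0.28356 / 0.51767 ≈ 0.5478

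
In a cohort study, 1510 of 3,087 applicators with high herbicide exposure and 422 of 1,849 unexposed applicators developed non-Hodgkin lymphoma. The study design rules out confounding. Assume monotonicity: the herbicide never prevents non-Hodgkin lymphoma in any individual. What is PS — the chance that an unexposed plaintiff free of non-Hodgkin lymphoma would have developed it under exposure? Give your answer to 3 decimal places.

p₁ = P(outcome | exposed) = 1510/3087 = 0.48915
p₀ = P(outcome | unexposed) = 422/1849 = 0.22823
Under exogeneity and monotonicity, PS = (p₁ − p₀) / (1 − p₀).
PS = (0.48915 − 0.22823) / (1 − 0.22823) = 0.26092 / 0.77177 ≈ 0.3381

PS ≈ 0.338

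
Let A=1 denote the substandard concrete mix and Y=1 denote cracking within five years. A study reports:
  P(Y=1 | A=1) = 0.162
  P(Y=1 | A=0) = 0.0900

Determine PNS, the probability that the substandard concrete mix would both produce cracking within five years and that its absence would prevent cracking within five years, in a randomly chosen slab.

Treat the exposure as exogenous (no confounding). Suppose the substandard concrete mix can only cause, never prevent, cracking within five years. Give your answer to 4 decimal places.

PNS ≈ 0.0720

Let p₁ = 0.162, p₀ = 0.09.
Under exogeneity and monotonicity, PNS = p₁ − p₀.
PNS = 0.162 − 0.09 = 0.072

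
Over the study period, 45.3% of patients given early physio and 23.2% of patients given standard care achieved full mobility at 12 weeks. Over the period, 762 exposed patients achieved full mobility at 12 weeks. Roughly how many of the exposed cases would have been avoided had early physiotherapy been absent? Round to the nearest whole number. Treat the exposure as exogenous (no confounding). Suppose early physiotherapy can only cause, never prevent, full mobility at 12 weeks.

about 372 cases

p₁ = 0.453, p₀ = 0.232.
PN = (p₁ − p₀)/p₁ = (0.453 − 0.232) / 0.453 ≈ 0.48786.
Attributable cases ≈ PN × (exposed cases) = 0.48786 × 762 ≈ 371.75.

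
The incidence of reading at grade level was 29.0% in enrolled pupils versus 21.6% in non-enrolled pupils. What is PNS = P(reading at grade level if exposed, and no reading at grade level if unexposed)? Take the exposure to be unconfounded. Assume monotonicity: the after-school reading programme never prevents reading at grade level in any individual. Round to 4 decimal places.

PNS ≈ 0.0740

p₁ = 0.29, p₀ = 0.216.
Under exogeneity and monotonicity, PNS = p₁ − p₀.
PNS = 0.29 − 0.216 = 0.074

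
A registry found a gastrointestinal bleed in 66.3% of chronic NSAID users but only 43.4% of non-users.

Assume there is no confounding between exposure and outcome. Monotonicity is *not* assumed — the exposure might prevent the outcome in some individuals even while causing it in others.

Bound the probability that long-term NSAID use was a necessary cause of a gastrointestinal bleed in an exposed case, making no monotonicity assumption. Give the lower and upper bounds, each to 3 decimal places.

0.345 ≤ PN ≤ 0.854

p₁ = 0.663, p₀ = 0.434.
Under exogeneity alone the bounds on PN are max{0,(p₁−p₀)/p₁} ≤ PN ≤ min{1,(1−p₀)/p₁}.
  lower = (p₁ − p₀)/p₁ = 0.229 / 0.663 ≈ 0.3454
  upper = min{1, (1 − p₀)/p₁} = 0.566 / 0.663 ≈ 0.8537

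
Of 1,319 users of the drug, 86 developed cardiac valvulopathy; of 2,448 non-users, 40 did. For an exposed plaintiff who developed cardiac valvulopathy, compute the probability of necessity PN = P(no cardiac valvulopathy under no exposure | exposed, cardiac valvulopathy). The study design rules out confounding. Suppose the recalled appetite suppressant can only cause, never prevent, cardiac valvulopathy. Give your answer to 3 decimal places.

p₁ = P(outcome | exposed) = 86/1319 = 0.065201
p₀ = P(outcome | unexposed) = 40/2448 = 0.01634
Under exogeneity and monotonicity, PN = (p₁ − p₀) / p₁.
PN = (0.065201 − 0.01634) / 0.065201 = 0.048861 / 0.065201 ≈ 0.7494

PN ≈ 0.749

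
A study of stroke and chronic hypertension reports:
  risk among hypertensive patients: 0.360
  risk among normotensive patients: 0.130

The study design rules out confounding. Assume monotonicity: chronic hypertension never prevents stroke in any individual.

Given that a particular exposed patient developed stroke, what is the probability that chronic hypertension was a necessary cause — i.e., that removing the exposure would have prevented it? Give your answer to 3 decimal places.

Let p₁ = 0.36, p₀ = 0.13.
Under exogeneity and monotonicity, PN = (p₁ − p₀) / p₁.
PN = (0.36 − 0.13) / 0.36 = 0.23 / 0.36 ≈ 0.6389

PN ≈ 0.639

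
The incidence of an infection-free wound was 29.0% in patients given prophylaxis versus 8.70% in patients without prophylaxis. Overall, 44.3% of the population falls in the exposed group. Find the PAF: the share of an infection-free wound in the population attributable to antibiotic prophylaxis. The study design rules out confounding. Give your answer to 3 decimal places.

p₁ = 0.29, p₀ = 0.087.
Overall risk P(Y=1) = π·p₁ + (1−π)·p₀ = 0.443×0.29 + 0.557×0.087 = 0.17693.
Under exogeneity, PAF = [P(Y=1) − p₀] / P(Y=1).
PAF = (0.17693 − 0.087) / 0.17693 ≈ 0.5083

PAF ≈ 0.508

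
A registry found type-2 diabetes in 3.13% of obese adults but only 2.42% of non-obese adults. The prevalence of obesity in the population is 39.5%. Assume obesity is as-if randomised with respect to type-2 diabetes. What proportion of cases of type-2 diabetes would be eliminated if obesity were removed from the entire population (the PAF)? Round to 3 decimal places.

PAF ≈ 0.104

p₁ = 0.0313, p₀ = 0.0242.
Overall risk P(Y=1) = π·p₁ + (1−π)·p₀ = 0.395×0.0313 + 0.605×0.0242 = 0.027005.
Under exogeneity, PAF = [P(Y=1) − p₀] / P(Y=1).
PAF = (0.027005 − 0.0242) / 0.027005 ≈ 0.1039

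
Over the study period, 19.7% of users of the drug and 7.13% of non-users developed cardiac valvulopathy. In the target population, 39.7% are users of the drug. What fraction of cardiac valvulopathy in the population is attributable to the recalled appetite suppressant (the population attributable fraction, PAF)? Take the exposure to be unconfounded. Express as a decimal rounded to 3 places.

p₁ = 0.197, p₀ = 0.0713.
Overall risk P(Y=1) = π·p₁ + (1−π)·p₀ = 0.397×0.197 + 0.603×0.0713 = 0.1212.
Under exogeneity, PAF = [P(Y=1) − p₀] / P(Y=1).
PAF = (0.1212 − 0.0713) / 0.1212 ≈ 0.4117

PAF ≈ 0.412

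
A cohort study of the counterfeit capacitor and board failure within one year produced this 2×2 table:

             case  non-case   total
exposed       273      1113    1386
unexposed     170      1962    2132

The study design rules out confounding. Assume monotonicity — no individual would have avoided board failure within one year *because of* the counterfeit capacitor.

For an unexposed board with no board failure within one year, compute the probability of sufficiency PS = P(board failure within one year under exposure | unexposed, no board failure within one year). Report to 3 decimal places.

PS ≈ 0.127

p₁ = P(outcome | exposed) = 273/1386 = 0.19697
p₀ = P(outcome | unexposed) = 170/2132 = 0.079737
Under exogeneity and monotonicity, PS = (p₁ − p₀) / (1 − p₀).
PS = (0.19697 − 0.079737) / (1 − 0.079737) = 0.11723 / 0.92026 ≈ 0.1274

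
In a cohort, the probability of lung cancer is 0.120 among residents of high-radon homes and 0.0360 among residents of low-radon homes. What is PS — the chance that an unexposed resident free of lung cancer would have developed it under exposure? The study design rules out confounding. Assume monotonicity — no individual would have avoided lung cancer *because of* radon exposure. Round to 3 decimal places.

PS ≈ 0.087

Let p₁ = 0.12, p₀ = 0.036.
Under exogeneity and monotonicity, PS = (p₁ − p₀) / (1 − p₀).
PS = (0.12 − 0.036) / (1 − 0.036) = 0.084 / 0.964 ≈ 0.0871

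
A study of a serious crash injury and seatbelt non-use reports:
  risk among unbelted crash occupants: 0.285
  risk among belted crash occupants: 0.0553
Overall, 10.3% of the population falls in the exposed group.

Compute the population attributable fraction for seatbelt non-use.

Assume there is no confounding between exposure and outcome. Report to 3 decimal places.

PAF ≈ 0.300

Let p₁ = 0.285, p₀ = 0.0553.
Overall risk P(Y=1) = π·p₁ + (1−π)·p₀ = 0.103×0.285 + 0.897×0.0553 = 0.078959.
Under exogeneity, PAF = [P(Y=1) − p₀] / P(Y=1).
PAF = (0.078959 − 0.0553) / 0.078959 ≈ 0.2996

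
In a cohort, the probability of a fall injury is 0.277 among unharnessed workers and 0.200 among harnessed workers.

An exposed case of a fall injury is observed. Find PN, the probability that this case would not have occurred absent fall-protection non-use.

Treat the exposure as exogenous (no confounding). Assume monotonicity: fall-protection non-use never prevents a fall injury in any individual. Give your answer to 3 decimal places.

PN ≈ 0.278

Let p₁ = 0.277, p₀ = 0.2.
Under exogeneity and monotonicity, PN = (p₁ − p₀) / p₁.
PN = (0.277 − 0.2) / 0.277 = 0.077 / 0.277 ≈ 0.2780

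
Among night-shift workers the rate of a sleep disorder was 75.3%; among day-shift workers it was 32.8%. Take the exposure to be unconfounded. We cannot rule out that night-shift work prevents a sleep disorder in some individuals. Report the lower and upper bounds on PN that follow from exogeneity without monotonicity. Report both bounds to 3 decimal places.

p₁ = 0.753, p₀ = 0.328.
Under exogeneity alone the bounds on PN are max{0,(p₁−p₀)/p₁} ≤ PN ≤ min{1,(1−p₀)/p₁}.
  lower = (p₁ − p₀)/p₁ = 0.425 / 0.753 ≈ 0.5644
  upper = min{1, (1 − p₀)/p₁} = 0.672 / 0.753 ≈ 0.8924

0.564 ≤ PN ≤ 0.892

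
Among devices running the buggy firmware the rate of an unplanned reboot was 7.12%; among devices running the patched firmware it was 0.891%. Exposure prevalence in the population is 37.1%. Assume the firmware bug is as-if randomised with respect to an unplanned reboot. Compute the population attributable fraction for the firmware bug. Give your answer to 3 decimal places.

PAF ≈ 0.722

p₁ = 0.0712, p₀ = 0.00891.
Overall risk P(Y=1) = π·p₁ + (1−π)·p₀ = 0.371×0.0712 + 0.629×0.00891 = 0.03202.
Under exogeneity, PAF = [P(Y=1) − p₀] / P(Y=1).
PAF = (0.03202 − 0.00891) / 0.03202 ≈ 0.7217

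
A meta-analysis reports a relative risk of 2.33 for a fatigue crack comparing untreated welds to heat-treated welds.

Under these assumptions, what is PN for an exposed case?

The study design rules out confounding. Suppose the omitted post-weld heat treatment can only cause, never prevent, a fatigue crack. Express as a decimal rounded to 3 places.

Under exogeneity and monotonicity, PN = (RR − 1) / RR = 1 − 1/RR.
PN = (2.33 − 1) / 2.33 = 1.33 / 2.33 ≈ 0.5708

PN ≈ 0.571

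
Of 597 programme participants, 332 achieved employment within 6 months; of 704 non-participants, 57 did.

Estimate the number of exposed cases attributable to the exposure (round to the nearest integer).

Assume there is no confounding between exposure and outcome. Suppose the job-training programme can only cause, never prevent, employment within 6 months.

about 284 cases

p₁ = P(outcome | exposed) = 332/597 = 0.55611
p₀ = P(outcome | unexposed) = 57/704 = 0.080966
PN = (p₁ − p₀)/p₁ = (0.55611 − 0.080966) / 0.55611 ≈ 0.85441.
Attributable cases ≈ PN × (exposed cases) = 0.85441 × 332 ≈ 283.66.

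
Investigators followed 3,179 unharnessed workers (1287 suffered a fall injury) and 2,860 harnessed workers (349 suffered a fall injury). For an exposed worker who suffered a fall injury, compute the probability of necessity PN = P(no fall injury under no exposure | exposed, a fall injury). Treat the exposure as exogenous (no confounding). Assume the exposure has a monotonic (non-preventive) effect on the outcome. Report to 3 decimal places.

p₁ = P(outcome | exposed) = 1287/3179 = 0.40484
p₀ = P(outcome | unexposed) = 349/2860 = 0.12203
Under exogeneity and monotonicity, PN = (p₁ − p₀) / p₁.
PN = (0.40484 − 0.12203) / 0.40484 = 0.28282 / 0.40484 ≈ 0.6986

PN ≈ 0.699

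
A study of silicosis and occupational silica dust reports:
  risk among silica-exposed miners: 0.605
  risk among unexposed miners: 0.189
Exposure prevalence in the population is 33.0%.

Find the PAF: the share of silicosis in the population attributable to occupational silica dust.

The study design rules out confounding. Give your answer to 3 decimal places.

PAF ≈ 0.421

Let p₁ = 0.605, p₀ = 0.189.
Overall risk P(Y=1) = π·p₁ + (1−π)·p₀ = 0.33×0.605 + 0.67×0.189 = 0.32628.
Under exogeneity, PAF = [P(Y=1) − p₀] / P(Y=1).
PAF = (0.32628 − 0.189) / 0.32628 ≈ 0.4207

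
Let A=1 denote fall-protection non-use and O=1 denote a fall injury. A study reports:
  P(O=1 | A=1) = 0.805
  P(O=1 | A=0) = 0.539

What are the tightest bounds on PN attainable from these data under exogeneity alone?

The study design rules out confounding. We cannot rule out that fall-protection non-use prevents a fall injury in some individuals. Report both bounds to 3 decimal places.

0.330 ≤ PN ≤ 0.573

Let p₁ = 0.805, p₀ = 0.539.
Under exogeneity alone the bounds on PN are max{0,(p₁−p₀)/p₁} ≤ PN ≤ min{1,(1−p₀)/p₁}.
  lower = (p₁ − p₀)/p₁ = 0.266 / 0.805 ≈ 0.3304
  upper = min{1, (1 − p₀)/p₁} = 0.461 / 0.805 ≈ 0.5727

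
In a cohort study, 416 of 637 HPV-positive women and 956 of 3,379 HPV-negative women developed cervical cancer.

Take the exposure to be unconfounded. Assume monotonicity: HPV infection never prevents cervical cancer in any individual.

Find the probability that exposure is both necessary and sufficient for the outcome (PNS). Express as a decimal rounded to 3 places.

p₁ = P(outcome | exposed) = 416/637 = 0.65306
p₀ = P(outcome | unexposed) = 956/3379 = 0.28292
Under exogeneity and monotonicity, PNS = p₁ − p₀.
PNS = 0.65306 − 0.28292 = 0.37014

PNS ≈ 0.370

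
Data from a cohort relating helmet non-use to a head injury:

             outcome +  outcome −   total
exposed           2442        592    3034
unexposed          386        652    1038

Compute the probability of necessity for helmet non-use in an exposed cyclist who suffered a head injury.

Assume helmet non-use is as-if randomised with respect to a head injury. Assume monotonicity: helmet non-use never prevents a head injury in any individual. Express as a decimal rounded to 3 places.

PN ≈ 0.538

p₁ = P(outcome | exposed) = 2442/3034 = 0.80488
p₀ = P(outcome | unexposed) = 386/1038 = 0.37187
Under exogeneity and monotonicity, PN = (p₁ − p₀) / p₁.
PN = (0.80488 − 0.37187) / 0.80488 = 0.43301 / 0.80488 ≈ 0.5380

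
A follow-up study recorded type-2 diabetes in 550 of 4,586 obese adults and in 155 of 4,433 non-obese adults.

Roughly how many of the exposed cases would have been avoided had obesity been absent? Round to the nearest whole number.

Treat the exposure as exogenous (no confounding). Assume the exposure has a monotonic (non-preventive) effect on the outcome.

p₁ = P(outcome | exposed) = 550/4586 = 0.11993
p₀ = P(outcome | unexposed) = 155/4433 = 0.034965
PN = (p₁ − p₀)/p₁ = (0.11993 − 0.034965) / 0.11993 ≈ 0.70846.
Attributable cases ≈ PN × (exposed cases) = 0.70846 × 550 ≈ 389.65.

about 390 cases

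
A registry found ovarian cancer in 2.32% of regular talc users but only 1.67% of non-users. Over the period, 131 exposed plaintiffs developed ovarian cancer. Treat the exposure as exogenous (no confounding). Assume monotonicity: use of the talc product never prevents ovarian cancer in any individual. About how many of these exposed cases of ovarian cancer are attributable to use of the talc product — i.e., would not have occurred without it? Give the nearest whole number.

p₁ = 0.0232, p₀ = 0.0167.
PN = (p₁ − p₀)/p₁ = (0.0232 − 0.0167) / 0.0232 ≈ 0.28017.
Attributable cases ≈ PN × (exposed cases) = 0.28017 × 131 ≈ 36.70.

about 37 cases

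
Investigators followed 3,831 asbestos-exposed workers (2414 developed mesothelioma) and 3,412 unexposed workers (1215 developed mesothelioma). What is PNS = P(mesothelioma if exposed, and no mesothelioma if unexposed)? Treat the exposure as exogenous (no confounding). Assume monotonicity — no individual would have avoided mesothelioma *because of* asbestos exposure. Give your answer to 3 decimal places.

PNS ≈ 0.274

p₁ = P(outcome | exposed) = 2414/3831 = 0.63012
p₀ = P(outcome | unexposed) = 1215/3412 = 0.3561
Under exogeneity and monotonicity, PNS = p₁ − p₀.
PNS = 0.63012 − 0.3561 = 0.27403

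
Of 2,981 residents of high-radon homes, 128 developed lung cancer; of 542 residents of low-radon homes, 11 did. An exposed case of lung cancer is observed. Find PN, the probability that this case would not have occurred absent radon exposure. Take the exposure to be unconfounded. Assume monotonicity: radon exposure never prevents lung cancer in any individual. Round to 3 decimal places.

PN ≈ 0.527

p₁ = P(outcome | exposed) = 128/2981 = 0.042939
p₀ = P(outcome | unexposed) = 11/542 = 0.020295
Under exogeneity and monotonicity, PN = (p₁ − p₀) / p₁.
PN = (0.042939 − 0.020295) / 0.042939 = 0.022643 / 0.042939 ≈ 0.5273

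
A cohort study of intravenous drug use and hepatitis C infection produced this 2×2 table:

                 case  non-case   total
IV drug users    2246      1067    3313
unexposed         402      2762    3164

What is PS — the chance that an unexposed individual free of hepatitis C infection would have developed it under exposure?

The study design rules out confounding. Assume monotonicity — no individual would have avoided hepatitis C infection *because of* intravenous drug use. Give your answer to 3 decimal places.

p₁ = P(outcome | exposed) = 2246/3313 = 0.67794
p₀ = P(outcome | unexposed) = 402/3164 = 0.12705
Under exogeneity and monotonicity, PS = (p₁ − p₀) / (1 − p₀).
PS = (0.67794 − 0.12705) / (1 − 0.12705) = 0.55088 / 0.87295 ≈ 0.6311

PS ≈ 0.631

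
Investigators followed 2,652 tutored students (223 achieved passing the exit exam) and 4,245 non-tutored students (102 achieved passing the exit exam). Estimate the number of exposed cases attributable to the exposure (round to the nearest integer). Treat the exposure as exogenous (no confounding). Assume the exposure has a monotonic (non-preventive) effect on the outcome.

about 159 cases

p₁ = P(outcome | exposed) = 223/2652 = 0.084087
p₀ = P(outcome | unexposed) = 102/4245 = 0.024028
PN = (p₁ − p₀)/p₁ = (0.084087 − 0.024028) / 0.084087 ≈ 0.71425.
Attributable cases ≈ PN × (exposed cases) = 0.71425 × 223 ≈ 159.28.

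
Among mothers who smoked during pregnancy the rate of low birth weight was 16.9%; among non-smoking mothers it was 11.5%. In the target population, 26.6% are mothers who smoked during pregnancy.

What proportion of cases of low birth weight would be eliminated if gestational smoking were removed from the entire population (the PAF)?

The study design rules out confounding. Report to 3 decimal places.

p₁ = 0.169, p₀ = 0.115.
Overall risk P(Y=1) = π·p₁ + (1−π)·p₀ = 0.266×0.169 + 0.734×0.115 = 0.12936.
Under exogeneity, PAF = [P(Y=1) − p₀] / P(Y=1).
PAF = (0.12936 − 0.115) / 0.12936 ≈ 0.1110

PAF ≈ 0.111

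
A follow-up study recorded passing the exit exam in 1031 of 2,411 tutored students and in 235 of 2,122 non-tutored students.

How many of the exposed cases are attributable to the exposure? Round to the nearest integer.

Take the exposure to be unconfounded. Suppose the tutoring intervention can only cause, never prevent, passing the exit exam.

p₁ = P(outcome | exposed) = 1031/2411 = 0.42762
p₀ = P(outcome | unexposed) = 235/2122 = 0.11074
PN = (p₁ − p₀)/p₁ = (0.42762 − 0.11074) / 0.42762 ≈ 0.74102.
Attributable cases ≈ PN × (exposed cases) = 0.74102 × 1031 ≈ 763.99.

about 764 cases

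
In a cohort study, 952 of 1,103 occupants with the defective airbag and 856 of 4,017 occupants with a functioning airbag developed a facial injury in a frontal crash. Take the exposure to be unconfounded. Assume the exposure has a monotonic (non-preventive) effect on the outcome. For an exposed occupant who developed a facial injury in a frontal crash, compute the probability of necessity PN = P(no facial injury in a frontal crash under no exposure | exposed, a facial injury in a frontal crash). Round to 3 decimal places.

PN ≈ 0.753

p₁ = P(outcome | exposed) = 952/1103 = 0.8631
p₀ = P(outcome | unexposed) = 856/4017 = 0.21309
Under exogeneity and monotonicity, PN = (p₁ − p₀) / p₁.
PN = (0.8631 − 0.21309) / 0.8631 = 0.65001 / 0.8631 ≈ 0.7531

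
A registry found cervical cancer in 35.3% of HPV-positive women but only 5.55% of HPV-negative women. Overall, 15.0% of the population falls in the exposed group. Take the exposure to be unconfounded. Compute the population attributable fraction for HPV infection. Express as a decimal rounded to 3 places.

PAF ≈ 0.446

p₁ = 0.353, p₀ = 0.0555.
Overall risk P(Y=1) = π·p₁ + (1−π)·p₀ = 0.15×0.353 + 0.85×0.0555 = 0.10012.
Under exogeneity, PAF = [P(Y=1) − p₀] / P(Y=1).
PAF = (0.10012 − 0.0555) / 0.10012 ≈ 0.4457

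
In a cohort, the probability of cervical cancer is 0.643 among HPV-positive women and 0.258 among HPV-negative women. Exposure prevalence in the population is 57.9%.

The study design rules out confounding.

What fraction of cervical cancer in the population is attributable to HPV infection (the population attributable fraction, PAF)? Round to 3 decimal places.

Let p₁ = 0.643, p₀ = 0.258.
Overall risk P(Y=1) = π·p₁ + (1−π)·p₀ = 0.579×0.643 + 0.421×0.258 = 0.48091.
Under exogeneity, PAF = [P(Y=1) − p₀] / P(Y=1).
PAF = (0.48091 − 0.258) / 0.48091 ≈ 0.4635

PAF ≈ 0.464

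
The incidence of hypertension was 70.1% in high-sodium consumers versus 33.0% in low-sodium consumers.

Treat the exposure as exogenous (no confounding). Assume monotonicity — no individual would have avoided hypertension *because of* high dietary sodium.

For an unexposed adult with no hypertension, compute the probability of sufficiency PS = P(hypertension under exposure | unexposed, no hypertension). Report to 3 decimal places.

p₁ = 0.701, p₀ = 0.33.
Under exogeneity and monotonicity, PS = (p₁ − p₀) / (1 − p₀).
PS = (0.701 − 0.33) / (1 − 0.33) = 0.371 / 0.67 ≈ 0.5537

PS ≈ 0.554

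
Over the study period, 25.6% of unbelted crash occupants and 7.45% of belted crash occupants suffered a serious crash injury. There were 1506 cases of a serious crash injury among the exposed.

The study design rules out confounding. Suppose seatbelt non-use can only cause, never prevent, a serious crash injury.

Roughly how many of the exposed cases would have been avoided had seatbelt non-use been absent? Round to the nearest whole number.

about 1068 cases

p₁ = 0.256, p₀ = 0.0745.
PN = (p₁ − p₀)/p₁ = (0.256 − 0.0745) / 0.256 ≈ 0.70898.
Attributable cases ≈ PN × (exposed cases) = 0.70898 × 1506 ≈ 1067.73.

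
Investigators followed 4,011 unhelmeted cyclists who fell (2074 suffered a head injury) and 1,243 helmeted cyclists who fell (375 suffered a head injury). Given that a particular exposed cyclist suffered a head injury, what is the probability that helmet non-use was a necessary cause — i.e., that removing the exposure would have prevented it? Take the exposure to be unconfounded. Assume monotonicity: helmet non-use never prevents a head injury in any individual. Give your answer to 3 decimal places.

PN ≈ 0.417

p₁ = P(outcome | exposed) = 2074/4011 = 0.51708
p₀ = P(outcome | unexposed) = 375/1243 = 0.30169
Under exogeneity and monotonicity, PN = (p₁ − p₀) / p₁.
PN = (0.51708 − 0.30169) / 0.51708 = 0.21539 / 0.51708 ≈ 0.4165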